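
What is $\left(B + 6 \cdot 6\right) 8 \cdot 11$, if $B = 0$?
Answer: $3168$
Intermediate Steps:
$\left(B + 6 \cdot 6\right) 8 \cdot 11 = \left(0 + 6 \cdot 6\right) 8 \cdot 11 = \left(0 + 36\right) 8 \cdot 11 = 36 \cdot 8 \cdot 11 = 288 \cdot 11 = 3168$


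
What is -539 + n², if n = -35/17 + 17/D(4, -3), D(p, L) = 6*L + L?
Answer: -67646435/127449 ≈ -530.77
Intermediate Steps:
D(p, L) = 7*L
n = -1024/357 (n = -35/17 + 17/((7*(-3))) = -35*1/17 + 17/(-21) = -35/17 + 17*(-1/21) = -35/17 - 17/21 = -1024/357 ≈ -2.8683)
-539 + n² = -539 + (-1024/357)² = -539 + 1048576/127449 = -67646435/127449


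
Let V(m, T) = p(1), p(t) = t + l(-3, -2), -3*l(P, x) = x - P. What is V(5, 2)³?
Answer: 8/27 ≈ 0.29630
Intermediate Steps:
l(P, x) = -x/3 + P/3 (l(P, x) = -(x - P)/3 = -x/3 + P/3)
p(t) = -⅓ + t (p(t) = t + (-⅓*(-2) + (⅓)*(-3)) = t + (⅔ - 1) = t - ⅓ = -⅓ + t)
V(m, T) = ⅔ (V(m, T) = -⅓ + 1 = ⅔)
V(5, 2)³ = (⅔)³ = 8/27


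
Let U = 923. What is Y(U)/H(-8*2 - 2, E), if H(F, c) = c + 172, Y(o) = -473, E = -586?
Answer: 473/414 ≈ 1.1425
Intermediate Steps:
H(F, c) = 172 + c
Y(U)/H(-8*2 - 2, E) = -473/(172 - 586) = -473/(-414) = -473*(-1/414) = 473/414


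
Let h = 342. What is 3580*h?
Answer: 1224360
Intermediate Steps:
3580*h = 3580*342 = 1224360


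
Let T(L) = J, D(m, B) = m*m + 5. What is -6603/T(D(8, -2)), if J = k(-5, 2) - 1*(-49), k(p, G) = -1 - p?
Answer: -6603/53 ≈ -124.58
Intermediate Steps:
D(m, B) = 5 + m**2 (D(m, B) = m**2 + 5 = 5 + m**2)
J = 53 (J = (-1 - 1*(-5)) - 1*(-49) = (-1 + 5) + 49 = 4 + 49 = 53)
T(L) = 53
-6603/T(D(8, -2)) = -6603/53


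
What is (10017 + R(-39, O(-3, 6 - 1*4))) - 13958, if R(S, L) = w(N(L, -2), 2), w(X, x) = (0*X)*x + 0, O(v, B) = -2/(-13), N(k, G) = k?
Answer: -3941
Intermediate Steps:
O(v, B) = 2/13 (O(v, B) = -2*(-1/13) = 2/13)
w(X, x) = 0 (w(X, x) = 0*x + 0 = 0 + 0 = 0)
R(S, L) = 0
(10017 + R(-39, O(-3, 6 - 1*4))) - 13958 = (10017 + 0) - 13958 = 10017 - 13958 = -3941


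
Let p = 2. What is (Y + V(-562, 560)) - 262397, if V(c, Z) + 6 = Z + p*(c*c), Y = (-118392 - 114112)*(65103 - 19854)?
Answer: -10520203651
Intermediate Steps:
Y = -10520573496 (Y = -232504*45249 = -10520573496)
V(c, Z) = -6 + Z + 2*c**2 (V(c, Z) = -6 + (Z + 2*(c*c)) = -6 + (Z + 2*c**2) = -6 + Z + 2*c**2)
(Y + V(-562, 560)) - 262397 = (-10520573496 + (-6 + 560 + 2*(-562)**2)) - 262397 = (-10520573496 + (-6 + 560 + 2*315844)) - 262397 = (-10520573496 + (-6 + 560 + 631688)) - 262397 = (-10520573496 + 632242) - 262397 = -10519941254 - 262397 = -10520203651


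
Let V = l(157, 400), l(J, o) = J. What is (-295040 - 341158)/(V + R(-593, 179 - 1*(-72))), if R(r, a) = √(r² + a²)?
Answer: 99883086/390001 - 3180990*√16586/390001 ≈ -794.32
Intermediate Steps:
R(r, a) = √(a² + r²)
V = 157
(-295040 - 341158)/(V + R(-593, 179 - 1*(-72))) = (-295040 - 341158)/(157 + √((179 - 1*(-72))² + (-593)²)) = -636198/(157 + √((179 + 72)² + 351649)) = -636198/(157 + √(251² + 351649)) = -636198/(157 + √(63001 + 351649)) = -636198/(157 + √414650) = -636198/(157 + 5*√16586)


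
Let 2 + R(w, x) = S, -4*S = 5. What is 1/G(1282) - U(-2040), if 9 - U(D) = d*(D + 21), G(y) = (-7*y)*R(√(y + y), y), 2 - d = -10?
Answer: -1413768445/58331 ≈ -24237.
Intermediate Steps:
S = -5/4 (S = -¼*5 = -5/4 ≈ -1.2500)
d = 12 (d = 2 - 1*(-10) = 2 + 10 = 12)
R(w, x) = -13/4 (R(w, x) = -2 - 5/4 = -13/4)
G(y) = 91*y/4 (G(y) = -7*y*(-13/4) = 91*y/4)
U(D) = -243 - 12*D (U(D) = 9 - 12*(D + 21) = 9 - 12*(21 + D) = 9 - (252 + 12*D) = 9 + (-252 - 12*D) = -243 - 12*D)
1/G(1282) - U(-2040) = 1/((91/4)*1282) - (-243 - 12*(-2040)) = 1/(58331/2) - (-243 + 24480) = 2/58331 - 1*24237 = 2/58331 - 24237 = -1413768445/58331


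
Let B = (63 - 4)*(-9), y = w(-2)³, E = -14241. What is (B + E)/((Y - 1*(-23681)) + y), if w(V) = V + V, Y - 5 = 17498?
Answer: -3693/10280 ≈ -0.35924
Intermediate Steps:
Y = 17503 (Y = 5 + 17498 = 17503)
w(V) = 2*V
y = -64 (y = (2*(-2))³ = (-4)³ = -64)
B = -531 (B = 59*(-9) = -531)
(B + E)/((Y - 1*(-23681)) + y) = (-531 - 14241)/((17503 - 1*(-23681)) - 64) = -14772/((17503 + 23681) - 64) = -14772/(41184 - 64) = -14772/41120 = -14772*1/41120 = -3693/10280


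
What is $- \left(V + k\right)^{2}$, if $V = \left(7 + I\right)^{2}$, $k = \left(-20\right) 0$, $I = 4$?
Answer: $-14641$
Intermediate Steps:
$k = 0$
$V = 121$ ($V = \left(7 + 4\right)^{2} = 11^{2} = 121$)
$- \left(V + k\right)^{2} = - \left(121 + 0\right)^{2} = - 121^{2} = \left(-1\right) 14641 = -14641$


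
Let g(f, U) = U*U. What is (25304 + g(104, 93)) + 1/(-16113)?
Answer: 547084688/16113 ≈ 33953.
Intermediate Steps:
g(f, U) = U²
(25304 + g(104, 93)) + 1/(-16113) = (25304 + 93²) + 1/(-16113) = (25304 + 8649) - 1/16113 = 33953 - 1/16113 = 547084688/16113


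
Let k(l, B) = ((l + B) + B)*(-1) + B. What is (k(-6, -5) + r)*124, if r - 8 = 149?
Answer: 20832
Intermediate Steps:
r = 157 (r = 8 + 149 = 157)
k(l, B) = -B - l (k(l, B) = ((B + l) + B)*(-1) + B = (l + 2*B)*(-1) + B = (-l - 2*B) + B = -B - l)
(k(-6, -5) + r)*124 = ((-1*(-5) - 1*(-6)) + 157)*124 = ((5 + 6) + 157)*124 = (11 + 157)*124 = 168*124 = 20832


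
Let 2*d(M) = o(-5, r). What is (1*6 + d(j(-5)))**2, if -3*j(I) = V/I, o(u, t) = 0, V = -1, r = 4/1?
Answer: 36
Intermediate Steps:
r = 4 (r = 4*1 = 4)
j(I) = 1/(3*I) (j(I) = -(-1)/(3*I) = 1/(3*I))
d(M) = 0 (d(M) = (1/2)*0 = 0)
(1*6 + d(j(-5)))**2 = (1*6 + 0)**2 = (6 + 0)**2 = 6**2 = 36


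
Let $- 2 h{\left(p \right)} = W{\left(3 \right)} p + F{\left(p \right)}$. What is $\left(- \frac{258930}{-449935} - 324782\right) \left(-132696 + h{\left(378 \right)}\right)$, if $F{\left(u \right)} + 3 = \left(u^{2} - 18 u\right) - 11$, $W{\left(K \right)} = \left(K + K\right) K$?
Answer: $\frac{205722560471872}{3103} \approx 6.6298 \cdot 10^{10}$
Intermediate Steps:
$W{\left(K \right)} = 2 K^{2}$ ($W{\left(K \right)} = 2 K K = 2 K^{2}$)
$F{\left(u \right)} = -14 + u^{2} - 18 u$ ($F{\left(u \right)} = -3 - \left(11 - u^{2} + 18 u\right) = -14 + u^{2} - 18 u$)
$h{\left(p \right)} = 7 - \frac{p^{2}}{2}$ ($h{\left(p \right)} = - \frac{2 \cdot 3^{2} p - \left(14 - p^{2} + 18 p\right)}{2} = - \frac{2 \cdot 9 p - \left(14 - p^{2} + 18 p\right)}{2} = - \frac{18 p - \left(14 - p^{2} + 18 p\right)}{2} = - \frac{-14 + p^{2}}{2} = 7 - \frac{p^{2}}{2}$)
$\left(- \frac{258930}{-449935} - 324782\right) \left(-132696 + h{\left(378 \right)}\right) = \left(- \frac{258930}{-449935} - 324782\right) \left(-132696 + \left(7 - \frac{378^{2}}{2}\right)\right) = \left(\left(-258930\right) \left(- \frac{1}{449935}\right) - 324782\right) \left(-132696 + \left(7 - 71442\right)\right) = \left(\frac{51786}{89987} - 324782\right) \left(-132696 + \left(7 - 71442\right)\right) = - \frac{29226106048 \left(-132696 - 71435\right)}{89987} = \left(- \frac{29226106048}{89987}\right) \left(-204131\right) = \frac{205722560471872}{3103}$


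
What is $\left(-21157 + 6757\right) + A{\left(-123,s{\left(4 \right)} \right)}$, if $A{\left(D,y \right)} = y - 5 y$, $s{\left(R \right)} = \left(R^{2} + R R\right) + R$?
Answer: $-14544$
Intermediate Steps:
$s{\left(R \right)} = R + 2 R^{2}$ ($s{\left(R \right)} = \left(R^{2} + R^{2}\right) + R = 2 R^{2} + R = R + 2 R^{2}$)
$A{\left(D,y \right)} = - 4 y$
$\left(-21157 + 6757\right) + A{\left(-123,s{\left(4 \right)} \right)} = \left(-21157 + 6757\right) - 4 \cdot 4 \left(1 + 2 \cdot 4\right) = -14400 - 4 \cdot 4 \left(1 + 8\right) = -14400 - 4 \cdot 4 \cdot 9 = -14400 - 144 = -14544$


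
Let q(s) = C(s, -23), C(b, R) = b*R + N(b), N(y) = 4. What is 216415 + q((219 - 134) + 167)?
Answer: 210623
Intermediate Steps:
C(b, R) = 4 + R*b (C(b, R) = b*R + 4 = R*b + 4 = 4 + R*b)
q(s) = 4 - 23*s
216415 + q((219 - 134) + 167) = 216415 + (4 - 23*((219 - 134) + 167)) = 216415 + (4 - 23*(85 + 167)) = 216415 + (4 - 23*252) = 216415 + (4 - 5796) = 216415 - 5792 = 210623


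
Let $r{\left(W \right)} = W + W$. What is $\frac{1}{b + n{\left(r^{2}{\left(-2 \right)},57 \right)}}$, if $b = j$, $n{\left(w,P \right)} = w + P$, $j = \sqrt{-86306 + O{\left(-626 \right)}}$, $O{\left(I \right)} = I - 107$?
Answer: $\frac{73}{92368} - \frac{3 i \sqrt{9671}}{92368} \approx 0.00079032 - 0.003194 i$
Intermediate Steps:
$r{\left(W \right)} = 2 W$
$O{\left(I \right)} = -107 + I$ ($O{\left(I \right)} = I - 107 = -107 + I$)
$j = 3 i \sqrt{9671}$ ($j = \sqrt{-86306 - 733} = \sqrt{-87039} = 3 i \sqrt{9671} \approx 295.02 i$)
$n{\left(w,P \right)} = P + w$
$b = 3 i \sqrt{9671} \approx 295.02 i$
$\frac{1}{b + n{\left(r^{2}{\left(-2 \right)},57 \right)}} = \frac{1}{3 i \sqrt{9671} + \left(57 + \left(2 \left(-2\right)\right)^{2}\right)} = \frac{1}{3 i \sqrt{9671} + \left(57 + \left(-4\right)^{2}\right)} = \frac{1}{3 i \sqrt{9671} + \left(57 + 16\right)} = \frac{1}{3 i \sqrt{9671} + 73} = \frac{1}{73 + 3 i \sqrt{9671}}$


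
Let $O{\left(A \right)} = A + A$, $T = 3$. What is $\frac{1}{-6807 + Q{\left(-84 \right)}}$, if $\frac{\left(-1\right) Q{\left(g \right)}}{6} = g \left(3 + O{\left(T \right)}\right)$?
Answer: $- \frac{1}{2271} \approx -0.00044033$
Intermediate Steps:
$O{\left(A \right)} = 2 A$
$Q{\left(g \right)} = - 54 g$ ($Q{\left(g \right)} = - 6 g \left(3 + 2 \cdot 3\right) = - 6 g \left(3 + 6\right) = - 6 g 9 = - 6 \cdot 9 g = - 54 g$)
$\frac{1}{-6807 + Q{\left(-84 \right)}} = \frac{1}{-6807 - -4536} = \frac{1}{-6807 + 4536} = \frac{1}{-2271} = - \frac{1}{2271}$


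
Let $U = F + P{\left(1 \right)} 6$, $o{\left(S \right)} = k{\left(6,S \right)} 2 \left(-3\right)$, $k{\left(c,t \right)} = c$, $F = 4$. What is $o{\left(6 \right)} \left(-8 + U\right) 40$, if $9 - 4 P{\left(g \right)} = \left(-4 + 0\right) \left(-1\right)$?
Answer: $-5040$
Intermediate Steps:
$P{\left(g \right)} = \frac{5}{4}$ ($P{\left(g \right)} = \frac{9}{4} - \frac{\left(-4 + 0\right) \left(-1\right)}{4} = \frac{9}{4} - \frac{\left(-4\right) \left(-1\right)}{4} = \frac{9}{4} - 1 = \frac{5}{4}$)
$o{\left(S \right)} = -36$ ($o{\left(S \right)} = 6 \cdot 2 \left(-3\right) = 12 \left(-3\right) = -36$)
$U = \frac{23}{2}$ ($U = 4 + \frac{5}{4} \cdot 6 = 4 + \frac{15}{2} = \frac{23}{2} \approx 11.5$)
$o{\left(6 \right)} \left(-8 + U\right) 40 = - 36 \left(-8 + \frac{23}{2}\right) 40 = \left(-36\right) \frac{7}{2} \cdot 40 = \left(-126\right) 40 = -5040$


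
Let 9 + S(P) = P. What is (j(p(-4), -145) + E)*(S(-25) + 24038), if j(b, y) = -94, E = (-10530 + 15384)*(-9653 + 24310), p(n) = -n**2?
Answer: 1707764195936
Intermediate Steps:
S(P) = -9 + P
E = 71145078 (E = 4854*14657 = 71145078)
(j(p(-4), -145) + E)*(S(-25) + 24038) = (-94 + 71145078)*((-9 - 25) + 24038) = 71144984*(-34 + 24038) = 71144984*24004 = 1707764195936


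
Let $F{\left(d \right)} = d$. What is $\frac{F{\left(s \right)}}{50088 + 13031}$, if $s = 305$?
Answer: $\frac{305}{63119} \approx 0.0048321$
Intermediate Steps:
$\frac{F{\left(s \right)}}{50088 + 13031} = \frac{305}{50088 + 13031} = \frac{305}{63119}$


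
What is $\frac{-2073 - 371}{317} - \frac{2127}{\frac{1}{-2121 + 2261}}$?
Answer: $- \frac{94398704}{317} \approx -2.9779 \cdot 10^{5}$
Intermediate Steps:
$\frac{-2073 - 371}{317} - \frac{2127}{\frac{1}{-2121 + 2261}} = \left(-2073 - 371\right) \frac{1}{317} - \frac{2127}{\frac{1}{140}} = \left(-2444\right) \frac{1}{317} - 2127 \frac{1}{\frac{1}{140}} = - \frac{2444}{317} - 297780 = - \frac{94398704}{317}$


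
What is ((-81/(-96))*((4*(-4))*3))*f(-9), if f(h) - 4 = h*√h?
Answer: -162 + 2187*I/2 ≈ -162.0 + 1093.5*I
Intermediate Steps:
f(h) = 4 + h^(3/2) (f(h) = 4 + h*√h = 4 + h^(3/2))
((-81/(-96))*((4*(-4))*3))*f(-9) = ((-81/(-96))*((4*(-4))*3))*(4 + (-9)^(3/2)) = ((-81*(-1/96))*(-16*3))*(4 - 27*I) = ((27/32)*(-48))*(4 - 27*I) = -81*(4 - 27*I)/2 = -162 + 2187*I/2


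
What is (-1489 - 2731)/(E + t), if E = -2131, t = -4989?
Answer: 211/356 ≈ 0.59270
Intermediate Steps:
(-1489 - 2731)/(E + t) = (-1489 - 2731)/(-2131 - 4989) = -4220/(-7120) = -4220*(-1/7120) = 211/356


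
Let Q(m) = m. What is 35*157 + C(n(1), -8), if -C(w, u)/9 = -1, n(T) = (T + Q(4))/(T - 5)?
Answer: 5504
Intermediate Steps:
n(T) = (4 + T)/(-5 + T) (n(T) = (T + 4)/(T - 5) = (4 + T)/(-5 + T))
C(w, u) = 9 (C(w, u) = -9*(-1) = 9)
35*157 + C(n(1), -8) = 35*157 + 9 = 5495 + 9 = 5504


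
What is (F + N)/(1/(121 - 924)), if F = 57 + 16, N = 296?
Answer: -296307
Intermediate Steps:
F = 73
(F + N)/(1/(121 - 924)) = (73 + 296)/(1/(121 - 924)) = 369/(1/(-803)) = 369/(-1/803) = 369*(-803) = -296307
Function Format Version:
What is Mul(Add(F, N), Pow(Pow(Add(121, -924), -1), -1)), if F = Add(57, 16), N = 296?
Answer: -296307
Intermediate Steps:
F = 73
Mul(Add(F, N), Pow(Pow(Add(121, -924), -1), -1)) = Mul(Add(73, 296), Pow(Pow(Add(121, -924), -1), -1)) = Mul(369, Pow(Pow(-803, -1), -1)) = Mul(369, Pow(Rational(-1, 803), -1)) = Mul(369, -803) = -296307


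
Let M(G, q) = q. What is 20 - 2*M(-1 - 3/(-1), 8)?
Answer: 4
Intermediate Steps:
20 - 2*M(-1 - 3/(-1), 8) = 20 - 2*8 = 20 - 16 = 4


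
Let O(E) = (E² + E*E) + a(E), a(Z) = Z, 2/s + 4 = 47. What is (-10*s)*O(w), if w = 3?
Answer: -420/43 ≈ -9.7674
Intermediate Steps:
s = 2/43 (s = 2/(-4 + 47) = 2/43 ≈ 0.046512)
O(E) = E + 2*E² (O(E) = (E² + E*E) + E = (E² + E²) + E = 2*E² + E = E + 2*E²)
(-10*s)*O(w) = (-10*2/43)*(3*(1 + 2*3)) = -60*(1 + 6)/43 = -60*7/43 = -20/43*21 = -420/43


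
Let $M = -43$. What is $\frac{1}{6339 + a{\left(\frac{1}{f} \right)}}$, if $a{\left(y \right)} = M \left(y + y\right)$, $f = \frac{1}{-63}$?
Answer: $\frac{1}{11757} \approx 8.5056 \cdot 10^{-5}$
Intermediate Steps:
$f = - \frac{1}{63} \approx -0.015873$
$a{\left(y \right)} = - 86 y$ ($a{\left(y \right)} = - 43 \left(y + y\right) = - 43 \cdot 2 y = - 86 y$)
$\frac{1}{6339 + a{\left(\frac{1}{f} \right)}} = \frac{1}{6339 - \frac{86}{- \frac{1}{63}}} = \frac{1}{6339 - -5418} = \frac{1}{6339 + 5418} = \frac{1}{11757}$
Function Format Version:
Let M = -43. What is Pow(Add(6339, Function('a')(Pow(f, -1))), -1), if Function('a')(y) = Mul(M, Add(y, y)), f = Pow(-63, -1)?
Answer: Rational(1, 11757) ≈ 8.5056e-5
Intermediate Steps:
f = Rational(-1, 63) ≈ -0.015873
Function('a')(y) = Mul(-86, y) (Function('a')(y) = Mul(-43, Add(y, y)) = Mul(-43, Mul(2, y)) = Mul(-86, y))
Pow(Add(6339, Function('a')(Pow(f, -1))), -1) = Pow(Add(6339, Mul(-86, Pow(Rational(-1, 63), -1))), -1) = Pow(Add(6339, Mul(-86, -63)), -1) = Pow(Add(6339, 5418), -1) = Pow(11757, -1) = Rational(1, 11757)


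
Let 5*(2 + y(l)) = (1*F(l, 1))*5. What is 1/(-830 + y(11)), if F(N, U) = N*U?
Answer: -1/821 ≈ -0.0012180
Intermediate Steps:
y(l) = -2 + l (y(l) = -2 + ((1*(l*1))*5)/5 = -2 + ((1*l)*5)/5 = -2 + (l*5)/5 = -2 + (5*l)/5 = -2 + l)
1/(-830 + y(11)) = 1/(-830 + (-2 + 11)) = 1/(-830 + 9) = 1/(-821) = -1/821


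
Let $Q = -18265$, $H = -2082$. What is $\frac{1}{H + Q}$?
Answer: $- \frac{1}{20347} \approx -4.9147 \cdot 10^{-5}$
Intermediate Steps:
$\frac{1}{H + Q} = \frac{1}{-2082 - 18265} = \frac{1}{-20347} = - \frac{1}{20347}$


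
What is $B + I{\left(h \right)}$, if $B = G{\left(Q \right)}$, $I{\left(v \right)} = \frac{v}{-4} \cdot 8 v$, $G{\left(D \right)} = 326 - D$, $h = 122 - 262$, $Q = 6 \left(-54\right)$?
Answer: $-38550$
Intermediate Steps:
$Q = -324$
$h = -140$ ($h = 122 - 262 = -140$)
$I{\left(v \right)} = - 2 v^{2}$ ($I{\left(v \right)} = v \left(- \frac{1}{4}\right) 8 v = - \frac{v}{4} \cdot 8 v = - 2 v v = - 2 v^{2}$)
$B = 650$ ($B = 326 - -324 = 326 + 324 = 650$)
$B + I{\left(h \right)} = 650 - 2 \left(-140\right)^{2} = 650 - 39200 = -38550$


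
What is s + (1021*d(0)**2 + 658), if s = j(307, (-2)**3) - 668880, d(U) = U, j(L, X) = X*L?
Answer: -670678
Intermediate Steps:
j(L, X) = L*X
s = -671336 (s = 307*(-2)**3 - 668880 = 307*(-8) - 668880 = -2456 - 668880 = -671336)
s + (1021*d(0)**2 + 658) = -671336 + (1021*0**2 + 658) = -671336 + (1021*0 + 658) = -671336 + (0 + 658) = -671336 + 658 = -670678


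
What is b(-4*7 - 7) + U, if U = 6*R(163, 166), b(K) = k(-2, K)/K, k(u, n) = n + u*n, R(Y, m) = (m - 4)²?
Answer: 157463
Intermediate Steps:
R(Y, m) = (-4 + m)²
k(u, n) = n + n*u
b(K) = -1 (b(K) = (K*(1 - 2))/K = (K*(-1))/K = (-K)/K = -1)
U = 157464 (U = 6*(-4 + 166)² = 6*162² = 6*26244 = 157464)
b(-4*7 - 7) + U = -1 + 157464 = 157463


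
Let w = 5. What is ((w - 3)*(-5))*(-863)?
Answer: 8630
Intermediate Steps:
((w - 3)*(-5))*(-863) = ((5 - 3)*(-5))*(-863) = (2*(-5))*(-863) = -10*(-863) = 8630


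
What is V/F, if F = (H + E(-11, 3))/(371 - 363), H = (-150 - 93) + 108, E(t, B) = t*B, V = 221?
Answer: -221/21 ≈ -10.524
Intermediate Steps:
E(t, B) = B*t
H = -135 (H = -243 + 108 = -135)
F = -21 (F = (-135 + 3*(-11))/(371 - 363) = (-135 - 33)/8 = -168*⅛ = -21)
V/F = 221/(-21) = 221*(-1/21) = -221/21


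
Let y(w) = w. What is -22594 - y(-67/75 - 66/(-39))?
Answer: -22029929/975 ≈ -22595.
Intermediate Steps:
-22594 - y(-67/75 - 66/(-39)) = -22594 - (-67/75 - 66/(-39)) = -22594 - (-67*1/75 - 66*(-1/39)) = -22594 - (-67/75 + 22/13) = -22594 - 1*779/975 = -22594 - 779/975 = -22029929/975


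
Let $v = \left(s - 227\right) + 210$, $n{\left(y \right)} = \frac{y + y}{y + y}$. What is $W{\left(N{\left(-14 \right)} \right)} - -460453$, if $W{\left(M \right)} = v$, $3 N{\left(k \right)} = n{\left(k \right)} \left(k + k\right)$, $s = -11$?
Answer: $460425$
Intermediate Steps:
$n{\left(y \right)} = 1$ ($n{\left(y \right)} = \frac{2 y}{2 y} = 2 y \frac{1}{2 y} = 1$)
$N{\left(k \right)} = \frac{2 k}{3}$ ($N{\left(k \right)} = \frac{1 \left(k + k\right)}{3} = \frac{1 \cdot 2 k}{3} = \frac{2 k}{3}$)
$v = -28$ ($v = \left(-11 - 227\right) + 210 = -238 + 210 = -28$)
$W{\left(M \right)} = -28$
$W{\left(N{\left(-14 \right)} \right)} - -460453 = -28 - -460453 = -28 + 460453 = 460425$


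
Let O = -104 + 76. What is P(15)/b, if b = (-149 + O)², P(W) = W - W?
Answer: 0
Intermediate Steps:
O = -28
P(W) = 0
b = 31329 (b = (-149 - 28)² = (-177)² = 31329)
P(15)/b = 0/31329 = 0*(1/31329) = 0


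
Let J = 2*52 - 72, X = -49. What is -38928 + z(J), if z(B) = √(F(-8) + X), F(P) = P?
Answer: -38928 + I*√57 ≈ -38928.0 + 7.5498*I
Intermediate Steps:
J = 32 (J = 104 - 72 = 32)
z(B) = I*√57 (z(B) = √(-8 - 49) = √(-57) = I*√57)
-38928 + z(J) = -38928 + I*√57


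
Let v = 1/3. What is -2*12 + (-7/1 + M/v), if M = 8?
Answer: -7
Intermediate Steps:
v = ⅓ ≈ 0.33333
-2*12 + (-7/1 + M/v) = -2*12 + (-7/1 + 8/(⅓)) = -24 + (-7*1 + 8*3) = -24 + (-7 + 24) = -24 + 17 = -7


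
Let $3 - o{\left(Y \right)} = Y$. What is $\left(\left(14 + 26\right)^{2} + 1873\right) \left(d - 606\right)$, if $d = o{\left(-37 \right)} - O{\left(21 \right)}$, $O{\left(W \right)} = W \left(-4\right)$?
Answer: $-1673986$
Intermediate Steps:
$o{\left(Y \right)} = 3 - Y$
$O{\left(W \right)} = - 4 W$
$d = 124$ ($d = \left(3 - -37\right) - \left(-4\right) 21 = \left(3 + 37\right) - -84 = 40 + 84 = 124$)
$\left(\left(14 + 26\right)^{2} + 1873\right) \left(d - 606\right) = \left(\left(14 + 26\right)^{2} + 1873\right) \left(124 - 606\right) = \left(40^{2} + 1873\right) \left(-482\right) = \left(1600 + 1873\right) \left(-482\right) = 3473 \left(-482\right) = -1673986$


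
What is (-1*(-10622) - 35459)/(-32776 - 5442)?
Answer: 24837/38218 ≈ 0.64988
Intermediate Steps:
(-1*(-10622) - 35459)/(-32776 - 5442) = (10622 - 35459)/(-38218) = -24837*(-1/38218) = 24837/38218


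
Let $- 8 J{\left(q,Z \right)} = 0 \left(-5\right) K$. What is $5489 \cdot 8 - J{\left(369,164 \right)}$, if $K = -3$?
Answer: $43912$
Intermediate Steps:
$J{\left(q,Z \right)} = 0$ ($J{\left(q,Z \right)} = - \frac{0 \left(-5\right) \left(-3\right)}{8} = - \frac{0 \left(-3\right)}{8} = \left(- \frac{1}{8}\right) 0 = 0$)
$5489 \cdot 8 - J{\left(369,164 \right)} = 5489 \cdot 8 - 0 = 43912 + 0 = 43912$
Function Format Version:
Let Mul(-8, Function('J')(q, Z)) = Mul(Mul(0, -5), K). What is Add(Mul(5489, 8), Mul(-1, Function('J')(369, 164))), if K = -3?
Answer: 43912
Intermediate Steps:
Function('J')(q, Z) = 0 (Function('J')(q, Z) = Mul(Rational(-1, 8), Mul(Mul(0, -5), -3)) = Mul(Rational(-1, 8), Mul(0, -3)) = Mul(Rational(-1, 8), 0) = 0)
Add(Mul(5489, 8), Mul(-1, Function('J')(369, 164))) = Add(Mul(5489, 8), Mul(-1, 0)) = Add(43912, 0) = 43912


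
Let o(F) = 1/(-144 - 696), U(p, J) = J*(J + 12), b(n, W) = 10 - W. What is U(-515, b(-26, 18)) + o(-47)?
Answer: -26881/840 ≈ -32.001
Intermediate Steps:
U(p, J) = J*(12 + J)
o(F) = -1/840 (o(F) = 1/(-840) = -1/840)
U(-515, b(-26, 18)) + o(-47) = (10 - 1*18)*(12 + (10 - 1*18)) - 1/840 = (10 - 18)*(12 + (10 - 18)) - 1/840 = -8*(12 - 8) - 1/840 = -8*4 - 1/840 = -32 - 1/840 = -26881/840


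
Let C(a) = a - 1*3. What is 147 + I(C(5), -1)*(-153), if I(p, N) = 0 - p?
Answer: 453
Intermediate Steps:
C(a) = -3 + a (C(a) = a - 3 = -3 + a)
I(p, N) = -p
147 + I(C(5), -1)*(-153) = 147 - (-3 + 5)*(-153) = 147 - 1*2*(-153) = 147 - 2*(-153) = 147 + 306 = 453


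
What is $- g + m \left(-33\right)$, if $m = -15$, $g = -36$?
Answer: $531$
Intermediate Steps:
$- g + m \left(-33\right) = \left(-1\right) \left(-36\right) - -495 = 36 + 495 = 531$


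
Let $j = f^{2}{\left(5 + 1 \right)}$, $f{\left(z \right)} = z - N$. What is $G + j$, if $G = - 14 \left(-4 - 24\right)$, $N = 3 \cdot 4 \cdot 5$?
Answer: $3308$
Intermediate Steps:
$N = 60$ ($N = 12 \cdot 5 = 60$)
$G = 392$ ($G = \left(-14\right) \left(-28\right) = 392$)
$f{\left(z \right)} = -60 + z$ ($f{\left(z \right)} = z - 60 = -60 + z$)
$j = 2916$ ($j = \left(-60 + \left(5 + 1\right)\right)^{2} = \left(-60 + 6\right)^{2} = \left(-54\right)^{2} = 2916$)
$G + j = 392 + 2916 = 3308$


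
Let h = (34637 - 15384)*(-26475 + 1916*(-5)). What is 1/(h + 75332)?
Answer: -1/694091583 ≈ -1.4407e-9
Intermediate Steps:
h = -694166915 (h = 19253*(-26475 - 9580) = 19253*(-36055) = -694166915)
1/(h + 75332) = 1/(-694166915 + 75332) = 1/(-694091583) = -1/694091583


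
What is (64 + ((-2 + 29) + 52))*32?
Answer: 4576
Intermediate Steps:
(64 + ((-2 + 29) + 52))*32 = (64 + (27 + 52))*32 = (64 + 79)*32 = 143*32 = 4576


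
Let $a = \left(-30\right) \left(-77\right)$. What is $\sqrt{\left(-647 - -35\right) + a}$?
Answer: $\sqrt{1698} \approx 41.207$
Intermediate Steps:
$a = 2310$
$\sqrt{\left(-647 - -35\right) + a} = \sqrt{\left(-647 - -35\right) + 2310} = \sqrt{\left(-647 + 35\right) + 2310} = \sqrt{-612 + 2310} = \sqrt{1698}$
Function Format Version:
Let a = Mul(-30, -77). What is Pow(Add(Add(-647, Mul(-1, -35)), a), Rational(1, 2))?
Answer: Pow(1698, Rational(1, 2)) ≈ 41.207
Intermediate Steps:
a = 2310
Pow(Add(Add(-647, Mul(-1, -35)), a), Rational(1, 2)) = Pow(Add(Add(-647, Mul(-1, -35)), 2310), Rational(1, 2)) = Pow(Add(Add(-647, 35), 2310), Rational(1, 2)) = Pow(Add(-612, 2310), Rational(1, 2)) = Pow(1698, Rational(1, 2))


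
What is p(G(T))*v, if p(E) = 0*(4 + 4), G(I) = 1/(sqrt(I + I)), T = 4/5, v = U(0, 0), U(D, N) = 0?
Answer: 0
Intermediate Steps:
v = 0
T = 4/5 (T = 4*(1/5) = 4/5 ≈ 0.80000)
G(I) = sqrt(2)/(2*sqrt(I)) (G(I) = 1/(sqrt(2*I)) = 1/(sqrt(2)*sqrt(I)) = sqrt(2)/(2*sqrt(I)))
p(E) = 0 (p(E) = 0*8 = 0)
p(G(T))*v = 0*0 = 0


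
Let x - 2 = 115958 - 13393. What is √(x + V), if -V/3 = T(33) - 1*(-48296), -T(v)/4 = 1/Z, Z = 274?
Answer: 3*I*√88258003/137 ≈ 205.72*I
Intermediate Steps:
T(v) = -2/137 (T(v) = -4/274 = -4*1/274 = -2/137)
x = 102567 (x = 2 + (115958 - 13393) = 2 + 102565 = 102567)
V = -19849650/137 (V = -3*(-2/137 - 1*(-48296)) = -3*(-2/137 + 48296) = -3*6616550/137 = -19849650/137 ≈ -1.4489e+5)
√(x + V) = √(102567 - 19849650/137) = √(-5797971/137) = 3*I*√88258003/137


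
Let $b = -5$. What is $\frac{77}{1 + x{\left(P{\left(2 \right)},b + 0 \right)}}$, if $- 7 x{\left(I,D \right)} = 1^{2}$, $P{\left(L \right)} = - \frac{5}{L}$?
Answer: $\frac{539}{6} \approx 89.833$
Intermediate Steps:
$x{\left(I,D \right)} = - \frac{1}{7}$ ($x{\left(I,D \right)} = - \frac{1^{2}}{7} = \left(- \frac{1}{7}\right) 1 = - \frac{1}{7}$)
$\frac{77}{1 + x{\left(P{\left(2 \right)},b + 0 \right)}} = \frac{77}{1 - \frac{1}{7}} = \frac{77}{\frac{6}{7}} = 77 \cdot \frac{7}{6} = \frac{539}{6}$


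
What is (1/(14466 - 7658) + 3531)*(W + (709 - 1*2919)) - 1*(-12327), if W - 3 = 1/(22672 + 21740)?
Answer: -102283265888125/13145952 ≈ -7.7806e+6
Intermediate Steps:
W = 133237/44412 (W = 3 + 1/(22672 + 21740) = 3 + 1/44412 = 133237/44412 ≈ 3.0000)
(1/(14466 - 7658) + 3531)*(W + (709 - 1*2919)) - 1*(-12327) = (1/(14466 - 7658) + 3531)*(133237/44412 + (709 - 1*2919)) - 1*(-12327) = (1/6808 + 3531)*(133237/44412 + (709 - 2919)) + 12327 = (1/6808 + 3531)*(133237/44412 - 2210) + 12327 = (24039049/6808)*(-98017283/44412) + 12327 = -102445316038429/13145952 + 12327 = -102283265888125/13145952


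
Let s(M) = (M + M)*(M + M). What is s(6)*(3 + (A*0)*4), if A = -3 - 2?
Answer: 432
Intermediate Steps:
A = -5
s(M) = 4*M² (s(M) = (2*M)*(2*M) = 4*M²)
s(6)*(3 + (A*0)*4) = (4*6²)*(3 - 5*0*4) = (4*36)*(3 + 0*4) = 144*(3 + 0) = 144*3 = 432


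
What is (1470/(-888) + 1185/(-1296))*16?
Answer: -41075/999 ≈ -41.116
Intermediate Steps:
(1470/(-888) + 1185/(-1296))*16 = (1470*(-1/888) + 1185*(-1/1296))*16 = (-245/148 - 395/432)*16 = -41075/15984*16 = -41075/999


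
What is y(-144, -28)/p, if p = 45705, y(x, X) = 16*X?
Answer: -448/45705 ≈ -0.0098020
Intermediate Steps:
y(-144, -28)/p = (16*(-28))/45705 = -448*1/45705 = -448/45705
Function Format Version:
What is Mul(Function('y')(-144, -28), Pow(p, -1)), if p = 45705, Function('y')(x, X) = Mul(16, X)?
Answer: Rational(-448, 45705) ≈ -0.0098020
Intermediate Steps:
Mul(Function('y')(-144, -28), Pow(p, -1)) = Mul(Mul(16, -28), Pow(45705, -1)) = Mul(-448, Rational(1, 45705)) = Rational(-448, 45705)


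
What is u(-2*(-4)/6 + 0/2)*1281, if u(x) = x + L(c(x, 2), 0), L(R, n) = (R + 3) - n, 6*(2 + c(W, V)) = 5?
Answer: 8113/2 ≈ 4056.5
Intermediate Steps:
c(W, V) = -7/6 (c(W, V) = -2 + (⅙)*5 = -2 + ⅚ = -7/6)
L(R, n) = 3 + R - n (L(R, n) = (3 + R) - n = 3 + R - n)
u(x) = 11/6 + x (u(x) = x + (3 - 7/6 - 1*0) = x + (3 - 7/6 + 0) = x + 11/6 = 11/6 + x)
u(-2*(-4)/6 + 0/2)*1281 = (11/6 + (-2*(-4)/6 + 0/2))*1281 = (11/6 + (8*(⅙) + 0*(½)))*1281 = (11/6 + (4/3 + 0))*1281 = (11/6 + 4/3)*1281 = (19/6)*1281 = 8113/2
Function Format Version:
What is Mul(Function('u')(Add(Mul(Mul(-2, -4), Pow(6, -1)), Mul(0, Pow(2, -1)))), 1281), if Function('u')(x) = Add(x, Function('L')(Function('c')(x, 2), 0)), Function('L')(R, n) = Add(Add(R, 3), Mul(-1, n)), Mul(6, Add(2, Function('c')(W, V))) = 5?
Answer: Rational(8113, 2) ≈ 4056.5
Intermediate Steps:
Function('c')(W, V) = Rational(-7, 6) (Function('c')(W, V) = Add(-2, Mul(Rational(1, 6), 5)) = Add(-2, Rational(5, 6)) = Rational(-7, 6))
Function('L')(R, n) = Add(3, R, Mul(-1, n)) (Function('L')(R, n) = Add(Add(3, R), Mul(-1, n)) = Add(3, R, Mul(-1, n)))
Function('u')(x) = Add(Rational(11, 6), x) (Function('u')(x) = Add(x, Add(3, Rational(-7, 6), Mul(-1, 0))) = Add(x, Add(3, Rational(-7, 6), 0)) = Add(x, Rational(11, 6)) = Add(Rational(11, 6), x))
Mul(Function('u')(Add(Mul(Mul(-2, -4), Pow(6, -1)), Mul(0, Pow(2, -1)))), 1281) = Mul(Add(Rational(11, 6), Add(Mul(Mul(-2, -4), Pow(6, -1)), Mul(0, Pow(2, -1)))), 1281) = Mul(Add(Rational(11, 6), Add(Mul(8, Rational(1, 6)), Mul(0, Rational(1, 2)))), 1281) = Mul(Add(Rational(11, 6), Add(Rational(4, 3), 0)), 1281) = Mul(Add(Rational(11, 6), Rational(4, 3)), 1281) = Mul(Rational(19, 6), 1281) = Rational(8113, 2)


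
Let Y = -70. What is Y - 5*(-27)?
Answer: 65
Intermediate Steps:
Y - 5*(-27) = -70 - 5*(-27) = -70 + 135 = 65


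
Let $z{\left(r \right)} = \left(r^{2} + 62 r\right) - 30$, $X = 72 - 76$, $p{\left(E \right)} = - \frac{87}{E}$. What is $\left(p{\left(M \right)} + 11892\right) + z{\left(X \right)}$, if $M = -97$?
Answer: $\frac{1128197}{97} \approx 11631.0$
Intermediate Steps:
$X = -4$ ($X = 72 - 76 = -4$)
$z{\left(r \right)} = -30 + r^{2} + 62 r$
$\left(p{\left(M \right)} + 11892\right) + z{\left(X \right)} = \left(- \frac{87}{-97} + 11892\right) + \left(-30 + \left(-4\right)^{2} + 62 \left(-4\right)\right) = \left(\left(-87\right) \left(- \frac{1}{97}\right) + 11892\right) - 262 = \left(\frac{87}{97} + 11892\right) - 262 = \frac{1153611}{97} - 262 = \frac{1128197}{97}$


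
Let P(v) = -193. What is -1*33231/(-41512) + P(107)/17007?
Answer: 557147801/705994584 ≈ 0.78917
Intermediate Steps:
-1*33231/(-41512) + P(107)/17007 = -1*33231/(-41512) - 193/17007 = -33231*(-1/41512) - 193*1/17007 = 33231/41512 - 193/17007 = 557147801/705994584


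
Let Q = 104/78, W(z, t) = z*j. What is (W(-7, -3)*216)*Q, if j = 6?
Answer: -12096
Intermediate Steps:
W(z, t) = 6*z (W(z, t) = z*6 = 6*z)
Q = 4/3 (Q = 104*(1/78) = 4/3 ≈ 1.3333)
(W(-7, -3)*216)*Q = ((6*(-7))*216)*(4/3) = -42*216*(4/3) = -9072*4/3 = -12096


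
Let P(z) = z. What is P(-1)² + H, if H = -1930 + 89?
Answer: -1840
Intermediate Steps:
H = -1841
P(-1)² + H = (-1)² - 1841 = 1 - 1841 = -1840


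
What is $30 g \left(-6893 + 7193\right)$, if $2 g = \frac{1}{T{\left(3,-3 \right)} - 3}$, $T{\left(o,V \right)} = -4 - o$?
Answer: $-450$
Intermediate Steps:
$g = - \frac{1}{20}$ ($g = \frac{1}{2 \left(\left(-4 - 3\right) - 3\right)} = \frac{1}{2 \left(-7 - 3\right)} = \frac{1}{2 \left(-10\right)} = \frac{1}{2} \left(- \frac{1}{10}\right) = - \frac{1}{20} \approx -0.05$)
$30 g \left(-6893 + 7193\right) = 30 \left(- \frac{1}{20}\right) \left(-6893 + 7193\right) = \left(- \frac{3}{2}\right) 300 = -450$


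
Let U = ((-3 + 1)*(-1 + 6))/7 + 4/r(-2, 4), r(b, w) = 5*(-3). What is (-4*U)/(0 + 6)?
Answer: 356/315 ≈ 1.1302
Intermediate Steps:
r(b, w) = -15
U = -178/105 (U = ((-3 + 1)*(-1 + 6))/7 + 4/(-15) = -2*5*(⅐) + 4*(-1/15) = -10*⅐ - 4/15 = -10/7 - 4/15 = -178/105 ≈ -1.6952)
(-4*U)/(0 + 6) = (-4*(-178/105))/(0 + 6) = (712/105)/6 = (712/105)*(⅙) = 356/315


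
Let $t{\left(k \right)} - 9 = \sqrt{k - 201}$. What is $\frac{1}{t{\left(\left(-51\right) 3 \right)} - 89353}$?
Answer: $- \frac{44672}{3991175345} - \frac{i \sqrt{354}}{7982350690} \approx -1.1193 \cdot 10^{-5} - 2.3571 \cdot 10^{-9} i$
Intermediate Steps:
$t{\left(k \right)} = 9 + \sqrt{-201 + k}$ ($t{\left(k \right)} = 9 + \sqrt{k - 201} = 9 + \sqrt{-201 + k}$)
$\frac{1}{t{\left(\left(-51\right) 3 \right)} - 89353} = \frac{1}{\left(9 + \sqrt{-201 - 153}\right) - 89353} = \frac{1}{\left(9 + \sqrt{-354}\right) - 89353} = \frac{1}{\left(9 + i \sqrt{354}\right) - 89353} = \frac{1}{-89344 + i \sqrt{354}}$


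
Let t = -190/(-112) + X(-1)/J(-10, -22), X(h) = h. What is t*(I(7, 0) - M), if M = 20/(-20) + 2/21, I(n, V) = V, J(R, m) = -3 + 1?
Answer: 779/392 ≈ 1.9872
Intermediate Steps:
J(R, m) = -2
M = -19/21 (M = 20*(-1/20) + 2*(1/21) = -1 + 2/21 = -19/21 ≈ -0.90476)
t = 123/56 (t = -190/(-112) - 1/(-2) = -190*(-1/112) - 1*(-½) = 95/56 + ½ = 123/56 ≈ 2.1964)
t*(I(7, 0) - M) = 123*(0 - 1*(-19/21))/56 = 123*(0 + 19/21)/56 = (123/56)*(19/21) = 779/392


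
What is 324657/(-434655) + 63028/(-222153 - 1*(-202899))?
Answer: -1869243401/464935965 ≈ -4.0204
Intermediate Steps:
324657/(-434655) + 63028/(-222153 - 1*(-202899)) = 324657*(-1/434655) + 63028/(-222153 + 202899) = -36073/48295 + 63028/(-19254) = -36073/48295 + 63028*(-1/19254) = -36073/48295 - 31514/9627 = -1869243401/464935965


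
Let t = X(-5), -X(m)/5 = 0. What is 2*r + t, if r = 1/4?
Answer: ½ ≈ 0.50000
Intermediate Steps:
r = ¼ ≈ 0.25000
X(m) = 0 (X(m) = -5*0 = 0)
t = 0
2*r + t = 2*(¼) + 0 = ½ + 0 = ½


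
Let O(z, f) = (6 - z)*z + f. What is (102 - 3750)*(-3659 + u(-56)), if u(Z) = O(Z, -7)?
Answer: 26039424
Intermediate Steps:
O(z, f) = f + z*(6 - z) (O(z, f) = z*(6 - z) + f = f + z*(6 - z))
u(Z) = -7 - Z² + 6*Z
(102 - 3750)*(-3659 + u(-56)) = (102 - 3750)*(-3659 + (-7 - 1*(-56)² + 6*(-56))) = -3648*(-3659 + (-7 - 1*3136 - 336)) = -3648*(-3659 + (-7 - 3136 - 336)) = -3648*(-3659 - 3479) = -3648*(-7138) = 26039424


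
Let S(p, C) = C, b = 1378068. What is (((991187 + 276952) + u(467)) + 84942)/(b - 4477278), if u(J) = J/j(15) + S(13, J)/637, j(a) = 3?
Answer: -2586036671/5922590310 ≈ -0.43664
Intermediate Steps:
u(J) = 640*J/1911 (u(J) = J/3 + J/637 = 640*J/1911)
(((991187 + 276952) + u(467)) + 84942)/(b - 4477278) = (((991187 + 276952) + (640/1911)*467) + 84942)/(1378068 - 4477278) = ((1268139 + 298880/1911) + 84942)/(-3099210) = (2423712509/1911 + 84942)*(-1/3099210) = (2586036671/1911)*(-1/3099210) = -2586036671/5922590310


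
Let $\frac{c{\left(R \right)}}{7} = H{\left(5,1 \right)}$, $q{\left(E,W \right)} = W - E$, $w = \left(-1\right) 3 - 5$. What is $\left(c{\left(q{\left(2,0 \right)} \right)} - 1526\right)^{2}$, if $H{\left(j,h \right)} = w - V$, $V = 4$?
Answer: $2592100$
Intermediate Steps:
$w = -8$ ($w = -3 - 5 = -8$)
$H{\left(j,h \right)} = -12$ ($H{\left(j,h \right)} = -8 - 4 = -12$)
$c{\left(R \right)} = -84$ ($c{\left(R \right)} = 7 \left(-12\right) = -84$)
$\left(c{\left(q{\left(2,0 \right)} \right)} - 1526\right)^{2} = \left(-84 - 1526\right)^{2} = \left(-1610\right)^{2} = 2592100$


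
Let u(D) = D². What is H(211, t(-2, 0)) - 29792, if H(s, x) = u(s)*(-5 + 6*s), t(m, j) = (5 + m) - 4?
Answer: 56111189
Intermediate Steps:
t(m, j) = 1 + m
H(s, x) = s²*(-5 + 6*s)
H(211, t(-2, 0)) - 29792 = 211²*(-5 + 6*211) - 29792 = 44521*(-5 + 1266) - 29792 = 44521*1261 - 29792 = 56140981 - 29792 = 56111189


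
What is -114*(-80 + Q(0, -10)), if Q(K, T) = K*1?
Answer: 9120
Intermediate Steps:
Q(K, T) = K
-114*(-80 + Q(0, -10)) = -114*(-80 + 0) = -114*(-80) = 9120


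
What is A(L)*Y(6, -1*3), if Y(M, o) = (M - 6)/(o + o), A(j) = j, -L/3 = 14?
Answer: 0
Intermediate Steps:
L = -42 (L = -3*14 = -42)
Y(M, o) = (-6 + M)/(2*o) (Y(M, o) = (-6 + M)/((2*o)) = (-6 + M)*(1/(2*o)) = (-6 + M)/(2*o))
A(L)*Y(6, -1*3) = -21*(-6 + 6)/((-1*3)) = -21*0/(-3) = -21*(-1)*0/3 = -42*0 = 0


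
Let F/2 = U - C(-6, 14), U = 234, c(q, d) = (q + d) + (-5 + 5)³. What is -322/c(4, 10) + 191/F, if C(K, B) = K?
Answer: -10849/480 ≈ -22.602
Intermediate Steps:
c(q, d) = d + q (c(q, d) = (d + q) + 0³ = (d + q) + 0 = d + q)
F = 480 (F = 2*(234 - 1*(-6)) = 2*(234 + 6) = 2*240 = 480)
-322/c(4, 10) + 191/F = -322/(10 + 4) + 191/480 = -322/14 + 191*(1/480) = -322*1/14 + 191/480 = -23 + 191/480 = -10849/480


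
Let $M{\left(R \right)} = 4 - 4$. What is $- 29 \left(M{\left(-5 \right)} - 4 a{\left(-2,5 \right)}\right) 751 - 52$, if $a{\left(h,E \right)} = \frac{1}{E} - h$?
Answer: $\frac{958016}{5} \approx 1.916 \cdot 10^{5}$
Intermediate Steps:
$M{\left(R \right)} = 0$ ($M{\left(R \right)} = 4 - 4 = 0$)
$- 29 \left(M{\left(-5 \right)} - 4 a{\left(-2,5 \right)}\right) 751 - 52 = - 29 \left(0 - 4 \left(\frac{1}{5} - -2\right)\right) 751 - 52 = - 29 \left(0 - 4 \left(\frac{1}{5} + 2\right)\right) 751 - 52 = - 29 \left(0 - \frac{44}{5}\right) 751 - 52 = \left(-29\right) \left(- \frac{44}{5}\right) 751 - 52 = \frac{1276}{5} \cdot 751 - 52 = \frac{958276}{5} - 52 = \frac{958016}{5}$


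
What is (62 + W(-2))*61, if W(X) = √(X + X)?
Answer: 3782 + 122*I ≈ 3782.0 + 122.0*I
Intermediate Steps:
W(X) = √2*√X (W(X) = √(2*X) = √2*√X)
(62 + W(-2))*61 = (62 + √2*√(-2))*61 = (62 + √2*(I*√2))*61 = (62 + 2*I)*61 = 3782 + 122*I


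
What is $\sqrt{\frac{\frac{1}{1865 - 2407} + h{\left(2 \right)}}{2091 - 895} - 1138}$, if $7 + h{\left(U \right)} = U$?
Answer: $\frac{i \sqrt{119548683836166}}{324116} \approx 33.734 i$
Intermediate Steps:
$h{\left(U \right)} = -7 + U$
$\sqrt{\frac{\frac{1}{1865 - 2407} + h{\left(2 \right)}}{2091 - 895} - 1138} = \sqrt{\frac{\frac{1}{1865 - 2407} + \left(-7 + 2\right)}{2091 - 895} - 1138} = \sqrt{\frac{\frac{1}{-542} - 5}{2091 - 895} - 1138} = \sqrt{\frac{- \frac{1}{542} - 5}{2091 - 895} - 1138} = \sqrt{- \frac{2711}{542 \cdot 1196} - 1138} = \sqrt{\left(- \frac{2711}{542}\right) \frac{1}{1196} - 1138} = \sqrt{- \frac{2711}{648232} - 1138} = \sqrt{- \frac{737690727}{648232}} = \frac{i \sqrt{119548683836166}}{324116}$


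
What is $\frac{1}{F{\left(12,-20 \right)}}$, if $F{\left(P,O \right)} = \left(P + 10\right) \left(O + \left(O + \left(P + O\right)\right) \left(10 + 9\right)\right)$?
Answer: $- \frac{1}{12144} \approx -8.2345 \cdot 10^{-5}$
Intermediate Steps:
$F{\left(P,O \right)} = \left(10 + P\right) \left(19 P + 39 O\right)$ ($F{\left(P,O \right)} = \left(10 + P\right) \left(O + \left(O + \left(O + P\right)\right) 19\right) = \left(10 + P\right) \left(O + \left(P + 2 O\right) 19\right) = \left(10 + P\right) \left(O + \left(19 P + 38 O\right)\right) = \left(10 + P\right) \left(19 P + 39 O\right)$)
$\frac{1}{F{\left(12,-20 \right)}} = \frac{1}{19 \cdot 12^{2} + 190 \cdot 12 + 390 \left(-20\right) + 39 \left(-20\right) 12} = \frac{1}{19 \cdot 144 + 2280 - 7800 - 9360} = \frac{1}{2736 + 2280 - 7800 - 9360} = \frac{1}{-12144} = - \frac{1}{12144}$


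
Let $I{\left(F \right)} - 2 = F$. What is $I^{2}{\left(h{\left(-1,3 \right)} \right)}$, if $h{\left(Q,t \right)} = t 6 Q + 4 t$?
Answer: $16$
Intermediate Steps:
$h{\left(Q,t \right)} = 4 t + 6 Q t$ ($h{\left(Q,t \right)} = 6 t Q + 4 t = 6 Q t + 4 t = 4 t + 6 Q t$)
$I{\left(F \right)} = 2 + F$
$I^{2}{\left(h{\left(-1,3 \right)} \right)} = \left(2 + 2 \cdot 3 \left(2 + 3 \left(-1\right)\right)\right)^{2} = \left(2 + 2 \cdot 3 \left(2 - 3\right)\right)^{2} = \left(2 + 2 \cdot 3 \left(-1\right)\right)^{2} = \left(2 - 6\right)^{2} = \left(-4\right)^{2} = 16$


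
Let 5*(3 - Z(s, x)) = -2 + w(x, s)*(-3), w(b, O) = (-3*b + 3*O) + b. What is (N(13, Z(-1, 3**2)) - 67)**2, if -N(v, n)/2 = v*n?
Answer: 741321/25 ≈ 29653.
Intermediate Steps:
w(b, O) = -2*b + 3*O
Z(s, x) = 17/5 - 6*x/5 + 9*s/5 (Z(s, x) = 3 - (-2 + (-2*x + 3*s)*(-3))/5 = 3 - (-2 + (-9*s + 6*x))/5 = 3 - (-2 - 9*s + 6*x)/5 = 3 + (2/5 - 6*x/5 + 9*s/5) = 17/5 - 6*x/5 + 9*s/5)
N(v, n) = -2*n*v (N(v, n) = -2*v*n = -2*n*v)
(N(13, Z(-1, 3**2)) - 67)**2 = (-2*(17/5 - 6/5*3**2 + (9/5)*(-1))*13 - 67)**2 = (-2*(17/5 - 6/5*9 - 9/5)*13 - 67)**2 = (-2*(17/5 - 54/5 - 9/5)*13 - 67)**2 = (-2*(-46/5)*13 - 67)**2 = (1196/5 - 67)**2 = (861/5)**2 = 741321/25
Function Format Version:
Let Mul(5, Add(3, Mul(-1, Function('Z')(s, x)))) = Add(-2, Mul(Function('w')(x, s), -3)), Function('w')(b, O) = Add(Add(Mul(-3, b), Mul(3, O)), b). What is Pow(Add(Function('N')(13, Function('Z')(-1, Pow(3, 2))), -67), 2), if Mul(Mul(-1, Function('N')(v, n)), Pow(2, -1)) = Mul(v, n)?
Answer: Rational(741321, 25) ≈ 29653.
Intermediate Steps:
Function('w')(b, O) = Add(Mul(-2, b), Mul(3, O))
Function('Z')(s, x) = Add(Rational(17, 5), Mul(Rational(-6, 5), x), Mul(Rational(9, 5), s)) (Function('Z')(s, x) = Add(3, Mul(Rational(-1, 5), Add(-2, Mul(Add(Mul(-2, x), Mul(3, s)), -3)))) = Add(3, Mul(Rational(-1, 5), Add(-2, Add(Mul(-9, s), Mul(6, x))))) = Add(3, Mul(Rational(-1, 5), Add(-2, Mul(-9, s), Mul(6, x)))) = Add(3, Add(Rational(2, 5), Mul(Rational(-6, 5), x), Mul(Rational(9, 5), s))) = Add(Rational(17, 5), Mul(Rational(-6, 5), x), Mul(Rational(9, 5), s)))
Function('N')(v, n) = Mul(-2, n, v) (Function('N')(v, n) = Mul(-2, Mul(v, n)) = Mul(-2, Mul(n, v)) = Mul(-2, n, v))
Pow(Add(Function('N')(13, Function('Z')(-1, Pow(3, 2))), -67), 2) = Pow(Add(Mul(-2, Add(Rational(17, 5), Mul(Rational(-6, 5), Pow(3, 2)), Mul(Rational(9, 5), -1)), 13), -67), 2) = Pow(Add(Mul(-2, Add(Rational(17, 5), Mul(Rational(-6, 5), 9), Rational(-9, 5)), 13), -67), 2) = Pow(Add(Mul(-2, Add(Rational(17, 5), Rational(-54, 5), Rational(-9, 5)), 13), -67), 2) = Pow(Add(Mul(-2, Rational(-46, 5), 13), -67), 2) = Pow(Add(Rational(1196, 5), -67), 2) = Pow(Rational(861, 5), 2) = Rational(741321, 25)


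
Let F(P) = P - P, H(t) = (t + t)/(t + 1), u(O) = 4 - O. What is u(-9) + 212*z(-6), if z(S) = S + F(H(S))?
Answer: -1259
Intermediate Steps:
H(t) = 2*t/(1 + t) (H(t) = (2*t)/(1 + t) = 2*t/(1 + t))
F(P) = 0
z(S) = S (z(S) = S + 0 = S)
u(-9) + 212*z(-6) = (4 - 1*(-9)) + 212*(-6) = (4 + 9) - 1272 = 13 - 1272 = -1259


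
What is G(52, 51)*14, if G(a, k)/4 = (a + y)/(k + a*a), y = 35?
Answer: 168/95 ≈ 1.7684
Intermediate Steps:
G(a, k) = 4*(35 + a)/(k + a²) (G(a, k) = 4*((a + 35)/(k + a*a)) = 4*((35 + a)/(k + a²)) = 4*(35 + a)/(k + a²))
G(52, 51)*14 = (4*(35 + 52)/(51 + 52²))*14 = (4*87/(51 + 2704))*14 = (4*87/2755)*14 = (4*(1/2755)*87)*14 = (12/95)*14 = 168/95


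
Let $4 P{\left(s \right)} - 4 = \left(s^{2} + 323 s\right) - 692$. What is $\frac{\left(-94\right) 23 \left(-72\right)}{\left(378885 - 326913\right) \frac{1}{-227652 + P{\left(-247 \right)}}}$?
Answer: $- \frac{3016210524}{4331} \approx -6.9642 \cdot 10^{5}$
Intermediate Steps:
$P{\left(s \right)} = -172 + \frac{s^{2}}{4} + \frac{323 s}{4}$ ($P{\left(s \right)} = 1 + \frac{\left(s^{2} + 323 s\right) - 692}{4} = 1 + \frac{-692 + s^{2} + 323 s}{4} = 1 + \left(-173 + \frac{s^{2}}{4} + \frac{323 s}{4}\right) = -172 + \frac{s^{2}}{4} + \frac{323 s}{4}$)
$\frac{\left(-94\right) 23 \left(-72\right)}{\left(378885 - 326913\right) \frac{1}{-227652 + P{\left(-247 \right)}}} = \frac{\left(-94\right) 23 \left(-72\right)}{\left(378885 - 326913\right) \frac{1}{-227652 + \left(-172 + \frac{\left(-247\right)^{2}}{4} + \frac{323}{4} \left(-247\right)\right)}} = \frac{\left(-2162\right) \left(-72\right)}{51972 \frac{1}{-227652 - 4865}} = \frac{155664}{51972 \frac{1}{-227652 - 4865}} = \frac{155664}{51972 \frac{1}{-232517}} = \frac{155664}{51972 \left(- \frac{1}{232517}\right)} = \frac{155664}{- \frac{51972}{232517}} = 155664 \left(- \frac{232517}{51972}\right) = - \frac{3016210524}{4331}$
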